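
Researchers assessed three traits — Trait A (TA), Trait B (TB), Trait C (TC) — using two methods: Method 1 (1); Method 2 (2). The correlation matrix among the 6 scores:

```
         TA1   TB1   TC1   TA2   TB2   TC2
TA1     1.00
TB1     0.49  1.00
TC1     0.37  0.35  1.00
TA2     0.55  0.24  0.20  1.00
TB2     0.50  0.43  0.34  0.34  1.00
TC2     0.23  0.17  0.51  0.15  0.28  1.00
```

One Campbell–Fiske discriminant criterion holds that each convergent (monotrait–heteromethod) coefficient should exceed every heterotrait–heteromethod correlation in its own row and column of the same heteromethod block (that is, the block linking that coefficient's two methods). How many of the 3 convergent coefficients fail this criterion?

Each convergent coefficient versus the relevant comparison correlations:
TA (methods 1·2): 0.55 vs {0.50, 0.24, 0.23, 0.20} → pass.
TB (methods 1·2): 0.43 vs {0.24, 0.50, 0.17, 0.34} → fail.
TC (methods 1·2): 0.51 vs {0.20, 0.23, 0.34, 0.17} → pass.
1 of 3 fail.

1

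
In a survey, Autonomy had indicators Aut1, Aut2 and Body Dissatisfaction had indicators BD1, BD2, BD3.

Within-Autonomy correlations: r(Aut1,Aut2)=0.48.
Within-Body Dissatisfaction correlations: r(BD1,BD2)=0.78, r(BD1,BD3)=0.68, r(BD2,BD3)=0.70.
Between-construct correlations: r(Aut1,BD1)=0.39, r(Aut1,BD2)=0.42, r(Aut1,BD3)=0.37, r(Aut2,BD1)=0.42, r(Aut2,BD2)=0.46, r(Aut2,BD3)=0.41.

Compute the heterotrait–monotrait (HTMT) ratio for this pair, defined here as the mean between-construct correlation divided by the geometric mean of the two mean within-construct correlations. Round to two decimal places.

Between-construct mean = 2.47/6 = 0.4117.
Mean within-Aut = 0.48/1 = 0.4800; mean within-BD = 2.16/3 = 0.7200.
Geometric mean = √(0.4800 × 0.7200) = 0.5879.
HTMT = 0.4117 / 0.5879 = 0.70.

0.70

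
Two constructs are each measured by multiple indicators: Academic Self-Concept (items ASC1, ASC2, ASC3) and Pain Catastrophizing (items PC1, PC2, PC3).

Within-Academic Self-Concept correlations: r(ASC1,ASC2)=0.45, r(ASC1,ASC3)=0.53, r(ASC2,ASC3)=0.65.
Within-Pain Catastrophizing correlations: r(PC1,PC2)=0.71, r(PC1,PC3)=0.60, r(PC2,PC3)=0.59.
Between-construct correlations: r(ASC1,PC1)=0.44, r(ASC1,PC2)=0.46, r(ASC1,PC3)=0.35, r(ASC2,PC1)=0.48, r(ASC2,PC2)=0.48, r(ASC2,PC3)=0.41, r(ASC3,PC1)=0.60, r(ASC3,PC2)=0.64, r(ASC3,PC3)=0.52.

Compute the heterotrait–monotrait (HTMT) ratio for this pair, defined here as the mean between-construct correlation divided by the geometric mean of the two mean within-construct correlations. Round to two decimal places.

0.83

Mean heterotrait r = 4.38/9 = 0.4867.
Mean within-ASC = 1.63/3 = 0.5433; mean within-PC = 1.90/3 = 0.6333.
Geometric mean = √(0.5433 × 0.6333) = 0.5866.
HTMT = 0.4867 / 0.5866 = 0.83.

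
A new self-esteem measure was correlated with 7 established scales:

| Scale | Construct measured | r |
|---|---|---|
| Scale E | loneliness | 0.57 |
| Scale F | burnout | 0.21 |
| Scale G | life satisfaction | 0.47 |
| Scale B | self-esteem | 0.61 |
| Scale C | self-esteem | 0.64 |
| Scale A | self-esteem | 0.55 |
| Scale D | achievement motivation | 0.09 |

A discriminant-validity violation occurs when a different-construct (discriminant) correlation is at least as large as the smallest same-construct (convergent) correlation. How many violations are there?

1

Convergent (same construct = self-esteem): Scale B, Scale C, Scale A.
Smallest convergent = 0.55. Discriminant values: 0.57, 0.21, 0.47, 0.09; count ≥ 0.55 → 1.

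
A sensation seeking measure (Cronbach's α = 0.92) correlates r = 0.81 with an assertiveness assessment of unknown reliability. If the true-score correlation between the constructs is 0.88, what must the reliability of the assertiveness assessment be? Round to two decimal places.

0.92

r_true = r_obs / √(r_xx · r_yy) ⇒ 0.88 = 0.81 / √(0.92 · r_yy).
√(0.92 · r_yy) = 0.81 / 0.88 = 0.9205; 0.92 · r_yy = 0.8473; r_yy = 0.8473 / 0.92 ≈ 0.92.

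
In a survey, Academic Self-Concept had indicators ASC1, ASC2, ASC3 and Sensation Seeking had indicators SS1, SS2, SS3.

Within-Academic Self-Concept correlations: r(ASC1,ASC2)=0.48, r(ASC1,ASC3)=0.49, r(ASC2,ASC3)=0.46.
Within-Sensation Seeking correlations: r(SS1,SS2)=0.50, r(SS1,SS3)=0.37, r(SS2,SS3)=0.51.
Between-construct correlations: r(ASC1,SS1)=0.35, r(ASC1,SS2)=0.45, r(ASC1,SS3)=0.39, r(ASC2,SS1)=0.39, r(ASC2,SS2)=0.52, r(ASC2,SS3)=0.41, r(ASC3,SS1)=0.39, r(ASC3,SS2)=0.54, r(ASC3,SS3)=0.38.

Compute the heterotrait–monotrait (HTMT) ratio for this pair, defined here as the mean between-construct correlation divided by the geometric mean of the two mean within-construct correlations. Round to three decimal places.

0.906

Mean between = 3.82/9 = 0.4244.
Mean within-ASC = 1.43/3 = 0.4767; mean within-SS = 1.38/3 = 0.4600.
Geometric mean = √(0.4767 × 0.4600) = 0.4683.
HTMT = 0.4244 / 0.4683 = 0.906.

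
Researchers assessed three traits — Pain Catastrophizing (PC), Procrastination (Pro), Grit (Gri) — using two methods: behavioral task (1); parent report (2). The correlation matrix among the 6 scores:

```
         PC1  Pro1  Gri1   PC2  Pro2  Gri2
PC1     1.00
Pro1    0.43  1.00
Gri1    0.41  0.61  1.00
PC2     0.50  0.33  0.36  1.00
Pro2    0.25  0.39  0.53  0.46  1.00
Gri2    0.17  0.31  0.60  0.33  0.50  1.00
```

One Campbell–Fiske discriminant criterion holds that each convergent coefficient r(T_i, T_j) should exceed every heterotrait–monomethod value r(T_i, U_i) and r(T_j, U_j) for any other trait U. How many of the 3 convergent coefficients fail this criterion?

2

Checking each validity diagonal entry against its comparison values:
PC (methods 1·2): 0.50 vs {0.43, 0.46, 0.41, 0.33} → pass.
Pro (methods 1·2): 0.39 vs {0.43, 0.46, 0.61, 0.50} → fail.
Gri (methods 1·2): 0.60 vs {0.41, 0.33, 0.61, 0.50} → fail.
2 of 3 fail.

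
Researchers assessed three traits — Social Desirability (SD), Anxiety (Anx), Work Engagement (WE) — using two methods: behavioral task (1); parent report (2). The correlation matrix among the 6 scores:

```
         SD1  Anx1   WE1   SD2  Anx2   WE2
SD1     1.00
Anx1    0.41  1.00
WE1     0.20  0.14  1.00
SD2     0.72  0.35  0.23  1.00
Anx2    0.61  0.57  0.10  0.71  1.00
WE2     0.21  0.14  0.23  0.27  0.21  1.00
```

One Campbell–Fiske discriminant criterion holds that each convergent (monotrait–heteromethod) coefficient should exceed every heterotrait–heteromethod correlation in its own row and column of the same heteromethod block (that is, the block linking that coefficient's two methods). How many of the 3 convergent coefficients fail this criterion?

Each convergent coefficient versus the relevant comparison correlations:
SD (methods 1·2): 0.72 vs {0.61, 0.35, 0.21, 0.23} → pass.
Anx (methods 1·2): 0.57 vs {0.35, 0.61, 0.14, 0.10} → fail.
WE (methods 1·2): 0.23 vs {0.23, 0.21, 0.10, 0.14} → fail.
2 of 3 fail.

2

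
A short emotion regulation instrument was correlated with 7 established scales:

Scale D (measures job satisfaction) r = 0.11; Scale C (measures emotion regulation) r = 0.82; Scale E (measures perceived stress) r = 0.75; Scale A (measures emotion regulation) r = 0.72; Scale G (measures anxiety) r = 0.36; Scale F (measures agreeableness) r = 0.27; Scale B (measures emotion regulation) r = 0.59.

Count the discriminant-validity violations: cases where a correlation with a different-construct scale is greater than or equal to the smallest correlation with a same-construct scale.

1

Convergent (same construct = emotion regulation): Scale C, Scale A, Scale B.
Smallest convergent = 0.59. Discriminant values: 0.11, 0.75, 0.36, 0.27; count ≥ 0.59 → 1.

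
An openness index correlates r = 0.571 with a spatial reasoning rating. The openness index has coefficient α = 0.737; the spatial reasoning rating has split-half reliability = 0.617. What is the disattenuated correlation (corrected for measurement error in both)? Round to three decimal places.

0.847

r_true = r_obs / √(r_xx · r_yy) = 0.571 / √(0.737 × 0.617) = 0.571 / √0.454729 = 0.571 / 0.6743 ≈ 0.847.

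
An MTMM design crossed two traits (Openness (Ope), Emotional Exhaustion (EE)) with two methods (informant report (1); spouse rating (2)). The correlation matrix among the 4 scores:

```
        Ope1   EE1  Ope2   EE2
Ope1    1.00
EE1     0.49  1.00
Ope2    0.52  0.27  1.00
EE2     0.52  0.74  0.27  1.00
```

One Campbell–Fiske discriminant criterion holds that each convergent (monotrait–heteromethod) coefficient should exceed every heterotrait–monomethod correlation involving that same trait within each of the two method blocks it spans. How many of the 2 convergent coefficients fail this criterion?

0

Convergent coefficients and their comparison sets:
Ope (methods 1·2): 0.52 vs {0.49, 0.27} → pass.
EE (methods 1·2): 0.74 vs {0.49, 0.27} → pass.
0 of 2 fail.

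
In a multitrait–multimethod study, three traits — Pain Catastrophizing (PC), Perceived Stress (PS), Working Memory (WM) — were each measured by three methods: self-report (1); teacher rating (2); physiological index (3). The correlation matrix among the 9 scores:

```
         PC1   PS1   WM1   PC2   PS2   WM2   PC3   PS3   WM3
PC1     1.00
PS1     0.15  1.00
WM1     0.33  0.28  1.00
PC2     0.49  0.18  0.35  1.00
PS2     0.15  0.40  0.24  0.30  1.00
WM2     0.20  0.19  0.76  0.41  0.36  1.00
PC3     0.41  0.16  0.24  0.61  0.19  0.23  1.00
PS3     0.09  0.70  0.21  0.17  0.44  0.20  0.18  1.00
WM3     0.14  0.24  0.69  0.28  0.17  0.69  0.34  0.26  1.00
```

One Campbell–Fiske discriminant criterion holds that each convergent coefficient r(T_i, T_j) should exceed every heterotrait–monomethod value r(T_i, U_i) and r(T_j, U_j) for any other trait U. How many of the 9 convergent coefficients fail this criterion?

0

Convergent coefficients and their comparison sets:
PC (methods 1·2): 0.49 vs {0.15, 0.30, 0.33, 0.41} → pass.
PC (methods 1·3): 0.41 vs {0.15, 0.18, 0.33, 0.34} → pass.
PC (methods 2·3): 0.61 vs {0.30, 0.18, 0.41, 0.34} → pass.
PS (methods 1·2): 0.40 vs {0.15, 0.30, 0.28, 0.36} → pass.
PS (methods 1·3): 0.70 vs {0.15, 0.18, 0.28, 0.26} → pass.
PS (methods 2·3): 0.44 vs {0.30, 0.18, 0.36, 0.26} → pass.
WM (methods 1·2): 0.76 vs {0.33, 0.41, 0.28, 0.36} → pass.
WM (methods 1·3): 0.69 vs {0.33, 0.34, 0.28, 0.26} → pass.
WM (methods 2·3): 0.69 vs {0.41, 0.34, 0.36, 0.26} → pass.
0 of 9 fail.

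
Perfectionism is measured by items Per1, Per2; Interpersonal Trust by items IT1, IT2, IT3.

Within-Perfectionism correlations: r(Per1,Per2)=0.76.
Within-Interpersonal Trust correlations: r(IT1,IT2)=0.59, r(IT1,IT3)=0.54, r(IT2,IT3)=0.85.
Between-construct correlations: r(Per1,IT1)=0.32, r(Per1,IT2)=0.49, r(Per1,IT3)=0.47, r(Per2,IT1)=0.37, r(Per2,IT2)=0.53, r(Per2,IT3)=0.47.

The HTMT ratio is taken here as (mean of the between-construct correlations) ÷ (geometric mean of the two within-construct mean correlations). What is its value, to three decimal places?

0.624

Mean heterotrait r = 2.65/6 = 0.4417.
Mean within-Per = 0.76/1 = 0.7600; mean within-IT = 1.98/3 = 0.6600.
Geometric mean = √(0.7600 × 0.6600) = 0.7082.
HTMT = 0.4417 / 0.7082 = 0.624.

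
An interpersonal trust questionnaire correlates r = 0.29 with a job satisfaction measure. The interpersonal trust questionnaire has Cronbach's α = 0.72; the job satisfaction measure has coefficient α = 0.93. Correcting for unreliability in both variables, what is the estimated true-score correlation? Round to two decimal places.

r_true = r_obs / √(r_xx · r_yy) = 0.29 / √(0.72 × 0.93) = 0.29 / √0.6696 = 0.29 / 0.8183 ≈ 0.35.

0.35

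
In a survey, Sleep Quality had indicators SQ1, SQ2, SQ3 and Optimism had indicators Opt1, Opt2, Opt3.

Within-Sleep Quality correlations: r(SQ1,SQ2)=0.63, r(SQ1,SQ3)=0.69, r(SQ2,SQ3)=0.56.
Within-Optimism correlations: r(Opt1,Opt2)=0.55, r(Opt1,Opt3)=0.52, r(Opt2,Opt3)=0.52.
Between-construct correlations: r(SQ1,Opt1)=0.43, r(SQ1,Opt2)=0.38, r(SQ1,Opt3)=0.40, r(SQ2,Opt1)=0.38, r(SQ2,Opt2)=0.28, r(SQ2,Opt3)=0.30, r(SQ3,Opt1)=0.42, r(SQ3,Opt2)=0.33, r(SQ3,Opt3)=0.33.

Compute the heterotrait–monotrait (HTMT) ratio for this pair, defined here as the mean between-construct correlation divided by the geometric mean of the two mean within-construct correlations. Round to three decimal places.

0.627

Mean heterotrait r = 3.25/9 = 0.3611.
Mean within-SQ = 1.88/3 = 0.6267; mean within-Opt = 1.59/3 = 0.5300.
Geometric mean = √(0.6267 × 0.5300) = 0.5763.
HTMT = 0.3611 / 0.5763 = 0.627.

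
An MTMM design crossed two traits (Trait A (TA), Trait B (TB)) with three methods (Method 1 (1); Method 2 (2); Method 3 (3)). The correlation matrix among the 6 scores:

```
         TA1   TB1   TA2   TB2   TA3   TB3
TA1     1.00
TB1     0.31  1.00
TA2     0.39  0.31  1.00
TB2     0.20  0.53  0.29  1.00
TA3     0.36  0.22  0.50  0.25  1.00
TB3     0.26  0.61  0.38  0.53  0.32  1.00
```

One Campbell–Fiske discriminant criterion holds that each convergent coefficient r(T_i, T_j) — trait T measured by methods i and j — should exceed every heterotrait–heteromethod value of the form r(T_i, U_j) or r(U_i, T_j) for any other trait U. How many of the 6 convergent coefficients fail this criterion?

Convergent coefficients and their comparison sets:
TA (methods 1·2): 0.39 vs {0.20, 0.31} → pass.
TA (methods 1·3): 0.36 vs {0.26, 0.22} → pass.
TA (methods 2·3): 0.50 vs {0.38, 0.25} → pass.
TB (methods 1·2): 0.53 vs {0.31, 0.20} → pass.
TB (methods 1·3): 0.61 vs {0.22, 0.26} → pass.
TB (methods 2·3): 0.53 vs {0.25, 0.38} → pass.
0 of 6 fail.

0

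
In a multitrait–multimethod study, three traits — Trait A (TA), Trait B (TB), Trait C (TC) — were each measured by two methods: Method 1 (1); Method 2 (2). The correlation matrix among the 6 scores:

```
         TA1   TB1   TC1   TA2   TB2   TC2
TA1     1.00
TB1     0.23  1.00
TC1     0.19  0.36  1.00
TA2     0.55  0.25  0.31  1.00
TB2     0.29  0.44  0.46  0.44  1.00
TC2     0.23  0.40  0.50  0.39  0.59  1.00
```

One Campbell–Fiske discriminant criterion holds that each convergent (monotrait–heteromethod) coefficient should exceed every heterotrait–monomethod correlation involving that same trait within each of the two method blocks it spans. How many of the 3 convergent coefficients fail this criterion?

2

Convergent coefficients and their comparison sets:
TA (methods 1·2): 0.55 vs {0.23, 0.44, 0.19, 0.39} → pass.
TB (methods 1·2): 0.44 vs {0.23, 0.44, 0.36, 0.59} → fail.
TC (methods 1·2): 0.50 vs {0.19, 0.39, 0.36, 0.59} → fail.
2 of 3 fail.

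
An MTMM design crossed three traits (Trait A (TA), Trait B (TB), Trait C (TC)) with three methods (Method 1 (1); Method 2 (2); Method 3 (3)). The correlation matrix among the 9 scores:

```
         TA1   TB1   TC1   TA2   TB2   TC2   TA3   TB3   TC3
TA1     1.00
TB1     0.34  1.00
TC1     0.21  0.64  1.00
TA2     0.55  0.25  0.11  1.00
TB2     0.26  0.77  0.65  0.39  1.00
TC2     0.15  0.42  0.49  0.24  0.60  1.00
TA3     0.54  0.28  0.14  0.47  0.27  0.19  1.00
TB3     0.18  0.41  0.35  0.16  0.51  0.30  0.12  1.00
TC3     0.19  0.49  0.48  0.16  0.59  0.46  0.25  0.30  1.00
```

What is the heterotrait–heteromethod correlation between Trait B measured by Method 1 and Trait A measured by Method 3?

Different traits and methods: r(TB1, TA3) = 0.28.

0.28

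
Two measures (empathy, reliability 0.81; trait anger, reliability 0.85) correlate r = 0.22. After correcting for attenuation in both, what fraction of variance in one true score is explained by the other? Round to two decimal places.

Disattenuated r = 0.22 / √(0.81 × 0.85) = 0.22 / 0.8298 = 0.2651.
Shared true-score variance = 0.2651² = 0.0703 ≈ 0.07.

0.07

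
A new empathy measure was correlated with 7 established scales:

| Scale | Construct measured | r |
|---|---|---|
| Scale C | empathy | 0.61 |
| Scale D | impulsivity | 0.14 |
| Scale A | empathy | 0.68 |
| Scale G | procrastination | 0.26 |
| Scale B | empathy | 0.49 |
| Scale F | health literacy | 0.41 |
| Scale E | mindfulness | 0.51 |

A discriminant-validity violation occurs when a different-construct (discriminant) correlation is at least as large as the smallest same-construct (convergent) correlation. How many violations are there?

Convergent (same construct = empathy): Scale C, Scale A, Scale B.
Smallest convergent = 0.49. Discriminant values: 0.14, 0.26, 0.41, 0.51; count ≥ 0.49 → 1.

1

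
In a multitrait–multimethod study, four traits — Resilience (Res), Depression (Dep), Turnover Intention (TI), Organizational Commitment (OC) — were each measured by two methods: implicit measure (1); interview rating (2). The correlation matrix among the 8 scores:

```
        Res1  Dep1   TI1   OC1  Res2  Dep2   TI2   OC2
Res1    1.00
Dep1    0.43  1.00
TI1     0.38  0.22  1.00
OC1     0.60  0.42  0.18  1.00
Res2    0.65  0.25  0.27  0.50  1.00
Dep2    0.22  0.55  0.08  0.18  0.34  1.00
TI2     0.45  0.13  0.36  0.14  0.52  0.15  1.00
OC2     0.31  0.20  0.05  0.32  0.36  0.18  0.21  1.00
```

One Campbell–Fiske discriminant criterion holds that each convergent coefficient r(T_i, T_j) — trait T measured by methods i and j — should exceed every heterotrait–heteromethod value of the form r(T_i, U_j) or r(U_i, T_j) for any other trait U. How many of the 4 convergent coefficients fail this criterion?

2

Checking each validity diagonal entry against its comparison values:
Res (methods 1·2): 0.65 vs {0.22, 0.25, 0.45, 0.27, 0.31, 0.50} → pass.
Dep (methods 1·2): 0.55 vs {0.25, 0.22, 0.13, 0.08, 0.20, 0.18} → pass.
TI (methods 1·2): 0.36 vs {0.27, 0.45, 0.08, 0.13, 0.05, 0.14} → fail.
OC (methods 1·2): 0.32 vs {0.50, 0.31, 0.18, 0.20, 0.14, 0.05} → fail.
2 of 4 fail.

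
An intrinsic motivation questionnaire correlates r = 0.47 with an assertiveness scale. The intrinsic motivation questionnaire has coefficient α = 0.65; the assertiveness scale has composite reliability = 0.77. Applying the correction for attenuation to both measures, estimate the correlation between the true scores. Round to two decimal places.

0.66

r_true = r_obs / √(r_xx · r_yy) = 0.47 / √(0.65 × 0.77) = 0.47 / √0.5005 = 0.47 / 0.7075 ≈ 0.66.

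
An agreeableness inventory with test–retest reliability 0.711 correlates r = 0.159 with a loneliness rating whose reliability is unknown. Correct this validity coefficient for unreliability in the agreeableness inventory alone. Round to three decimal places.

Single correction: r_c = r_obs / √r_xx = 0.159 / √0.711 = 0.159 / 0.8432 ≈ 0.189.

0.189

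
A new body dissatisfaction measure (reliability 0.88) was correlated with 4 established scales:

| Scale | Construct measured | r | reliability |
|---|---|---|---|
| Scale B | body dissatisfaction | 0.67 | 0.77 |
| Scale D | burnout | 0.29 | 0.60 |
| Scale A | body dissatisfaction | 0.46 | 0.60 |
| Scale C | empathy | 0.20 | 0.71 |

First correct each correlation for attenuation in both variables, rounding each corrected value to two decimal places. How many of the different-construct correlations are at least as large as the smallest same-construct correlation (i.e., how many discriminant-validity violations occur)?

Disattenuated r (r / √(r_scale · r_new)):
  Scale B (conv): 0.67 / √(0.77·0.88) = 0.81
  Scale D (disc): 0.29 / √(0.60·0.88) = 0.40
  Scale A (conv): 0.46 / √(0.60·0.88) = 0.63
  Scale C (disc): 0.20 / √(0.71·0.88) = 0.25
Smallest convergent = 0.63. Discriminant values: 0.40, 0.25; count ≥ 0.63 → 0.

0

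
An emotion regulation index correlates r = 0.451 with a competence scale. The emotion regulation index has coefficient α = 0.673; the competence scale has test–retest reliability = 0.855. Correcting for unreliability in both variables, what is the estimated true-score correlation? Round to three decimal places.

0.595

r_true = r_obs / √(r_xx · r_yy) = 0.451 / √(0.673 × 0.855) = 0.451 / √0.575415 = 0.451 / 0.7586 ≈ 0.595.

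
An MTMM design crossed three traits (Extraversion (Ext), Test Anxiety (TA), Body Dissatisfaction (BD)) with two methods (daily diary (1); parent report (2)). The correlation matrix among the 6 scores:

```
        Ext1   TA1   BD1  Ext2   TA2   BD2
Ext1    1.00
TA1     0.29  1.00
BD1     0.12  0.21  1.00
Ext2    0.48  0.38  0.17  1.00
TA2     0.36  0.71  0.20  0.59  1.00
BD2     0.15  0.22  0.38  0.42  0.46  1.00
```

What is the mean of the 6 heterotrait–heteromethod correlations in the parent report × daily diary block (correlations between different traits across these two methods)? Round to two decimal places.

HTHM values (method 2 × method 1): 0.38, 0.17, 0.36, 0.20, 0.15, 0.22; mean = 1.48/6 = 0.25.

0.25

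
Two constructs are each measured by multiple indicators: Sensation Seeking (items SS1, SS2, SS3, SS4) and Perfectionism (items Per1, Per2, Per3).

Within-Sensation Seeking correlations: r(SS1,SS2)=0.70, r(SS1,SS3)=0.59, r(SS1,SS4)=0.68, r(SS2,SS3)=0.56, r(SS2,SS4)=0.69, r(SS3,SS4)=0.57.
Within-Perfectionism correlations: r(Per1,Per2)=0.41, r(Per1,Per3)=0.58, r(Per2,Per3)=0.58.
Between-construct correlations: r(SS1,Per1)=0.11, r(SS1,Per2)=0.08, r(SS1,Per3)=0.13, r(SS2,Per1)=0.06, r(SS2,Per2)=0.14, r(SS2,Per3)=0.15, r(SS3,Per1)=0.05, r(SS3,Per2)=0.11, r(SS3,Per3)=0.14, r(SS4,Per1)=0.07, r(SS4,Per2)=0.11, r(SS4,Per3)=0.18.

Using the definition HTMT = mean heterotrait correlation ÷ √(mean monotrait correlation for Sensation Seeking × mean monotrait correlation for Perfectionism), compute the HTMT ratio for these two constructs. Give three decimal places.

Mean heterotrait r = 1.33/12 = 0.1108.
Mean within-SS = 3.79/6 = 0.6317; mean within-Per = 1.57/3 = 0.5233.
Geometric mean = √(0.6317 × 0.5233) = 0.5750.
HTMT = 0.1108 / 0.5750 = 0.193.

0.193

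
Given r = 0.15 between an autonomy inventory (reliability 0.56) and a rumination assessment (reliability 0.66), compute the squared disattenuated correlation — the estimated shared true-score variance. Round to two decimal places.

Disattenuated r = 0.15 / √(0.56 × 0.66) = 0.15 / 0.6079 = 0.2468.
Shared true-score variance = 0.2468² = 0.0609 ≈ 0.06.

0.06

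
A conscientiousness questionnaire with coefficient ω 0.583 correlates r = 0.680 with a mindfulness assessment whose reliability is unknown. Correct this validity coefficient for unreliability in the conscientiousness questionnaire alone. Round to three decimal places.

0.891

Single correction: r_c = r_obs / √r_xx = 0.680 / √0.583 = 0.680 / 0.7635 ≈ 0.891.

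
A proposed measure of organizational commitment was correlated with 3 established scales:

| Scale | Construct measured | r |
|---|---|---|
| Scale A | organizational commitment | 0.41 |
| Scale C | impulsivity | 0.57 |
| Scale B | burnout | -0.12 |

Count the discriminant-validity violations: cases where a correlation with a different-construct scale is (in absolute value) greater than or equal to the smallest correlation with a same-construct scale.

1

Convergent (same construct = organizational commitment): Scale A.
Smallest convergent = 0.41. Discriminant |r|: 0.57, 0.12; count ≥ 0.41 → 1.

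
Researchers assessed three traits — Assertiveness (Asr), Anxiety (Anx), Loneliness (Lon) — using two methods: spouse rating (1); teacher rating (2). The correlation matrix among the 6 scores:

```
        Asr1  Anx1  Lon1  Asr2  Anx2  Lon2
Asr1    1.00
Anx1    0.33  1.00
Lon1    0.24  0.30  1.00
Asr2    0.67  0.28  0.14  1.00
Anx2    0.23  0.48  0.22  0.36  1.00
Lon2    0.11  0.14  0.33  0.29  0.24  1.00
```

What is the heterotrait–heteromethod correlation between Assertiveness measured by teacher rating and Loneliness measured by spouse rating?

0.14

Different traits and methods: r(Asr2, Lon1) = 0.14.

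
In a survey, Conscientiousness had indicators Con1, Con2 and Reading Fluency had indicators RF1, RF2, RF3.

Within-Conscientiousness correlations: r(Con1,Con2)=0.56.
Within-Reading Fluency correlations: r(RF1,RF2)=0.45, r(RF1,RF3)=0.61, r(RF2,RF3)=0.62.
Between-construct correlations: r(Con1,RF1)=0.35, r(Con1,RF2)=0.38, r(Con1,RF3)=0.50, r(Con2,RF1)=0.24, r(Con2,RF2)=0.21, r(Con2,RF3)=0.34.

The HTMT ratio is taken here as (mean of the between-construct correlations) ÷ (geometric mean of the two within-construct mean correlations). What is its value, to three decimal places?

Between-construct mean = 2.02/6 = 0.3367.
Mean within-Con = 0.56/1 = 0.5600; mean within-RF = 1.68/3 = 0.5600.
Geometric mean = √(0.5600 × 0.5600) = 0.5600.
HTMT = 0.3367 / 0.5600 = 0.601.

0.601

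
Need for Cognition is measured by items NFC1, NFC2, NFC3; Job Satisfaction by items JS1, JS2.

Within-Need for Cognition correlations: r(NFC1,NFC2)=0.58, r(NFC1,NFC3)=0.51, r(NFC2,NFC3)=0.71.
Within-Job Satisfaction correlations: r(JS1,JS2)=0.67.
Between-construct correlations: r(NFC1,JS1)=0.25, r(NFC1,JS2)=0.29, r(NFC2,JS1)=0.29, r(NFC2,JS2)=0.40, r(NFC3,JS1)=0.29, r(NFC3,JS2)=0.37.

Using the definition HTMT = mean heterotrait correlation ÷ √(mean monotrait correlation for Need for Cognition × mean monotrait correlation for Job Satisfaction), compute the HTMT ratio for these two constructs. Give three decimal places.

0.497

Between-construct mean = 1.89/6 = 0.3150.
Mean within-NFC = 1.80/3 = 0.6000; mean within-JS = 0.67/1 = 0.6700.
Geometric mean = √(0.6000 × 0.6700) = 0.6340.
HTMT = 0.3150 / 0.6340 = 0.497.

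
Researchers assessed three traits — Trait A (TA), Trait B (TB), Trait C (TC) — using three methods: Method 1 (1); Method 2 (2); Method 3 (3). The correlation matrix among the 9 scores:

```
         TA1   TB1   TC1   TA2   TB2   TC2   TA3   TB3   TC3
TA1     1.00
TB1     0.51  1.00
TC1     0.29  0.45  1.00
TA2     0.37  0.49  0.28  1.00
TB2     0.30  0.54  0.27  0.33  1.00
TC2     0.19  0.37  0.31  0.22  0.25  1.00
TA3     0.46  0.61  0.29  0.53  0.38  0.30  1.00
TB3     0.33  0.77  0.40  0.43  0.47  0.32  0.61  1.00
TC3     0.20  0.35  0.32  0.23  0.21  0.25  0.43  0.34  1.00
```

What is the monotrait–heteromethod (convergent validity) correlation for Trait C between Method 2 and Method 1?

0.31

Same trait (TC), different methods: r(TC2, TC1) = 0.31.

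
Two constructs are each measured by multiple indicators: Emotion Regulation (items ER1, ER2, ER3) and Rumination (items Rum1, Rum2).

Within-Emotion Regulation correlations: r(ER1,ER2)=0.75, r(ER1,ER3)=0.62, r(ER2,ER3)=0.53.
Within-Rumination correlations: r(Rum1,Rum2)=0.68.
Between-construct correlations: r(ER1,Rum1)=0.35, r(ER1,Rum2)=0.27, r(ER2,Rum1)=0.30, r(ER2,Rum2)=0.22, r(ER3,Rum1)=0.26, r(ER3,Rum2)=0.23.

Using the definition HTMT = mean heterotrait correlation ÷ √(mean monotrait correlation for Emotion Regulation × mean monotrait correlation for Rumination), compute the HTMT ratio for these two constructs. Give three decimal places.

0.414

Mean between = 1.63/6 = 0.2717.
Mean within-ER = 1.90/3 = 0.6333; mean within-Rum = 0.68/1 = 0.6800.
Geometric mean = √(0.6333 × 0.6800) = 0.6562.
HTMT = 0.2717 / 0.6562 = 0.414.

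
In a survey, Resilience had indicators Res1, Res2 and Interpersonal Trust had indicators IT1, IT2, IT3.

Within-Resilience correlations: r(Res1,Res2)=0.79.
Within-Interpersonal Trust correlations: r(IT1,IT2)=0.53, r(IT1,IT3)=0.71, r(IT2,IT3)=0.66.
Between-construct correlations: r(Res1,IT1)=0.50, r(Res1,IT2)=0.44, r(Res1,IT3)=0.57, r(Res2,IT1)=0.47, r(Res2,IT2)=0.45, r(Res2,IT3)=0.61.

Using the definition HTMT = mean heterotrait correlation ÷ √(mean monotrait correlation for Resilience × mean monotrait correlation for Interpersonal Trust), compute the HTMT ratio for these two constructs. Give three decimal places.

0.716

Between-construct mean = 3.04/6 = 0.5067.
Mean within-Res = 0.79/1 = 0.7900; mean within-IT = 1.90/3 = 0.6333.
Geometric mean = √(0.7900 × 0.6333) = 0.7073.
HTMT = 0.5067 / 0.7073 = 0.716.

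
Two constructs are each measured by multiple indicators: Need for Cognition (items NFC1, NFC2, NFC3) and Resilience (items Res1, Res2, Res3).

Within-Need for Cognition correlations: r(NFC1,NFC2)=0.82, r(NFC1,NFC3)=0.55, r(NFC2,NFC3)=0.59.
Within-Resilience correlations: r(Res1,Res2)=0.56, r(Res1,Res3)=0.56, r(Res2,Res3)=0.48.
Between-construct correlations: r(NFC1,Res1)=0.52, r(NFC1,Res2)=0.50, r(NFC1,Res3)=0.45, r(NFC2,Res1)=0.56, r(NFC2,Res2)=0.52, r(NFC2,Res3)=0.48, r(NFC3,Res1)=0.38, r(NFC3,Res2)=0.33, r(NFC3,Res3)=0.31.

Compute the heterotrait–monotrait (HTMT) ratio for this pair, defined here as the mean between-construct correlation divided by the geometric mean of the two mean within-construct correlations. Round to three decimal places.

0.762

Between-construct mean = 4.05/9 = 0.4500.
Mean within-NFC = 1.96/3 = 0.6533; mean within-Res = 1.60/3 = 0.5333.
Geometric mean = √(0.6533 × 0.5333) = 0.5903.
HTMT = 0.4500 / 0.5903 = 0.762.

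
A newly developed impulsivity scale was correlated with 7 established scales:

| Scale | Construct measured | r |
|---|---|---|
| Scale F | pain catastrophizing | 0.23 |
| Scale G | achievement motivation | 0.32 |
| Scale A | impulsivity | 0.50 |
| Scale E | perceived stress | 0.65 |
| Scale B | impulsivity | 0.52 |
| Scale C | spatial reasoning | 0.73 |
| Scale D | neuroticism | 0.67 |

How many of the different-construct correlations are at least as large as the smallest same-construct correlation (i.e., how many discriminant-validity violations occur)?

3

Convergent (same construct = impulsivity): Scale A, Scale B.
Smallest convergent = 0.50. Discriminant values: 0.23, 0.32, 0.65, 0.73, 0.67; count ≥ 0.50 → 3.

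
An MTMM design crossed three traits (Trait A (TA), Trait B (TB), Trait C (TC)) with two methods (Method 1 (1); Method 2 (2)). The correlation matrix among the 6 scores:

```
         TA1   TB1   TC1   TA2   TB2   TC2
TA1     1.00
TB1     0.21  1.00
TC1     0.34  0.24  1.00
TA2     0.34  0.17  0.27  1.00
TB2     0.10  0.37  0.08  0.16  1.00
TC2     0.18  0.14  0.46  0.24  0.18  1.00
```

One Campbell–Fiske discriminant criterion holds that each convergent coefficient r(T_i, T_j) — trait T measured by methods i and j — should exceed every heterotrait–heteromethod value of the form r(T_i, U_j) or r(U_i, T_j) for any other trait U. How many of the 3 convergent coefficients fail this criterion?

0

Convergent coefficients and their comparison sets:
TA (methods 1·2): 0.34 vs {0.10, 0.17, 0.18, 0.27} → pass.
TB (methods 1·2): 0.37 vs {0.17, 0.10, 0.14, 0.08} → pass.
TC (methods 1·2): 0.46 vs {0.27, 0.18, 0.08, 0.14} → pass.
0 of 3 fail.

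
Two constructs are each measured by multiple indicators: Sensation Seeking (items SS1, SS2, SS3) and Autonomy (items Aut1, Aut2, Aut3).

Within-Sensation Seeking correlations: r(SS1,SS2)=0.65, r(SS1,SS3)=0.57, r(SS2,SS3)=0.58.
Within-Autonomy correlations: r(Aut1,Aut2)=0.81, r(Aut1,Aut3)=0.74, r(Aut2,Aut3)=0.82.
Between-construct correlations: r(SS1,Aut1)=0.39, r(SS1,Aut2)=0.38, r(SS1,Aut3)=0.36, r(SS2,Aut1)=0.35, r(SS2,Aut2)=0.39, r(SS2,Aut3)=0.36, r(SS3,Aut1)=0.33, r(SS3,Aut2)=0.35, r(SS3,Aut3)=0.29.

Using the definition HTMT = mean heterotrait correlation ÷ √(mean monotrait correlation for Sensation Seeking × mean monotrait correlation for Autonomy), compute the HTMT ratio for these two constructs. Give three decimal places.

Mean heterotrait r = 3.20/9 = 0.3556.
Mean within-SS = 1.80/3 = 0.6000; mean within-Aut = 2.37/3 = 0.7900.
Geometric mean = √(0.6000 × 0.7900) = 0.6885.
HTMT = 0.3556 / 0.6885 = 0.516.

0.516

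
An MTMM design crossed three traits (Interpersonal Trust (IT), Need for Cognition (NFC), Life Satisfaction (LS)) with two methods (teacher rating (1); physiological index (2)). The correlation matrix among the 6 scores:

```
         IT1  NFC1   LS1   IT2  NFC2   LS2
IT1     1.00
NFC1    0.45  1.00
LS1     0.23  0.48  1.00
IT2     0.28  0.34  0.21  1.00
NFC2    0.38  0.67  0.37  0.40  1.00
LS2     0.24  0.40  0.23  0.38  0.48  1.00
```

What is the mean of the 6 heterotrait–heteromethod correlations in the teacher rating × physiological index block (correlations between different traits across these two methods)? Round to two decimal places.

0.32

HTHM values (method 1 × method 2): 0.38, 0.24, 0.34, 0.40, 0.21, 0.37; mean = 1.94/6 = 0.32.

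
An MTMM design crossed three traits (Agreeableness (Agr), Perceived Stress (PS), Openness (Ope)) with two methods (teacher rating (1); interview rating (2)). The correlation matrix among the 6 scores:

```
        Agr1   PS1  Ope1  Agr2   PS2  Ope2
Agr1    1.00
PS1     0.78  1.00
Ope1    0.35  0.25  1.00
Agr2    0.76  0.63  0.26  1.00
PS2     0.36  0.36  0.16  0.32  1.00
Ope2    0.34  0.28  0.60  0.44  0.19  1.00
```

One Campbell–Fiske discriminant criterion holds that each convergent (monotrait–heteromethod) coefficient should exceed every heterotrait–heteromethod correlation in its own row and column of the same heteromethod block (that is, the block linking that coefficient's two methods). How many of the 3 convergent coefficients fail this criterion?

1

Each convergent coefficient versus the relevant comparison correlations:
Agr (methods 1·2): 0.76 vs {0.36, 0.63, 0.34, 0.26} → pass.
PS (methods 1·2): 0.36 vs {0.63, 0.36, 0.28, 0.16} → fail.
Ope (methods 1·2): 0.60 vs {0.26, 0.34, 0.16, 0.28} → pass.
1 of 3 fail.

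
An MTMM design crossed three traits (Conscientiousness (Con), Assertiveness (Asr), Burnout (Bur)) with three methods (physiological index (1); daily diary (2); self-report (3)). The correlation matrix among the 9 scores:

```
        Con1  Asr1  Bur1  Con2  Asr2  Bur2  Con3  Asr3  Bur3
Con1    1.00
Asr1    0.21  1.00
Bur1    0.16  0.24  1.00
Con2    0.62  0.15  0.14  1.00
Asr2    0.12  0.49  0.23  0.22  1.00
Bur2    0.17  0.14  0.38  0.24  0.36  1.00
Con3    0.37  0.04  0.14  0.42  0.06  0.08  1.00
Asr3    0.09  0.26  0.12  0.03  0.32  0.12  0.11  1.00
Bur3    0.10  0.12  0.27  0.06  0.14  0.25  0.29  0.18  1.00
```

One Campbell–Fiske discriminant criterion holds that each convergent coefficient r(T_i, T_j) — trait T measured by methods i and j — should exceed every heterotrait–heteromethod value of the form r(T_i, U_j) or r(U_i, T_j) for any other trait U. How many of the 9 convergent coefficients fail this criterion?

Convergent coefficients and their comparison sets:
Con (methods 1·2): 0.62 vs {0.12, 0.15, 0.17, 0.14} → pass.
Con (methods 1·3): 0.37 vs {0.09, 0.04, 0.10, 0.14} → pass.
Con (methods 2·3): 0.42 vs {0.03, 0.06, 0.06, 0.08} → pass.
Asr (methods 1·2): 0.49 vs {0.15, 0.12, 0.14, 0.23} → pass.
Asr (methods 1·3): 0.26 vs {0.04, 0.09, 0.12, 0.12} → pass.
Asr (methods 2·3): 0.32 vs {0.06, 0.03, 0.14, 0.12} → pass.
Bur (methods 1·2): 0.38 vs {0.14, 0.17, 0.23, 0.14} → pass.
Bur (methods 1·3): 0.27 vs {0.14, 0.10, 0.12, 0.12} → pass.
Bur (methods 2·3): 0.25 vs {0.08, 0.06, 0.12, 0.14} → pass.
0 of 9 fail.

0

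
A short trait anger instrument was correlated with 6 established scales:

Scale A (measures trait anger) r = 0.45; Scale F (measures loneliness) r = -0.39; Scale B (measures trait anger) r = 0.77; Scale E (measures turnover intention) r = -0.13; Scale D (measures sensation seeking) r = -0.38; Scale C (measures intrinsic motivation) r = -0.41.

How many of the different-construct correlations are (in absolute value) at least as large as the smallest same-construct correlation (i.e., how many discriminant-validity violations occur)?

0

Convergent (same construct = trait anger): Scale A, Scale B.
Smallest convergent = 0.45. Discriminant |r|: 0.39, 0.13, 0.38, 0.41; count ≥ 0.45 → 0.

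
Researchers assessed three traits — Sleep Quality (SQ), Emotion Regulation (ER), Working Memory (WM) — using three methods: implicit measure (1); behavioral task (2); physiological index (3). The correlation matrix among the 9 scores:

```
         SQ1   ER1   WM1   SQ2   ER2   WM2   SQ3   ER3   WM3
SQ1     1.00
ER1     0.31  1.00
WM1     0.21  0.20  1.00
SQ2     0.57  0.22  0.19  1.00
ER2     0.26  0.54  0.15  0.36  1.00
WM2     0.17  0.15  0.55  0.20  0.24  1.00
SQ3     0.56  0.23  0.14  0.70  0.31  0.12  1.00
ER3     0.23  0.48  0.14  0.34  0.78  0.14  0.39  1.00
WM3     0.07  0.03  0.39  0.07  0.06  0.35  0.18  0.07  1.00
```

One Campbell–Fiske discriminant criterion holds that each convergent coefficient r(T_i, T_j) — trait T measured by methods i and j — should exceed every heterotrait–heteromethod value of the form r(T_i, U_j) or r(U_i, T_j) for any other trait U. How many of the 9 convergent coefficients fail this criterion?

Checking each validity diagonal entry against its comparison values:
SQ (methods 1·2): 0.57 vs {0.26, 0.22, 0.17, 0.19} → pass.
SQ (methods 1·3): 0.56 vs {0.23, 0.23, 0.07, 0.14} → pass.
SQ (methods 2·3): 0.70 vs {0.34, 0.31, 0.07, 0.12} → pass.
ER (methods 1·2): 0.54 vs {0.22, 0.26, 0.15, 0.15} → pass.
ER (methods 1·3): 0.48 vs {0.23, 0.23, 0.03, 0.14} → pass.
ER (methods 2·3): 0.78 vs {0.31, 0.34, 0.06, 0.14} → pass.
WM (methods 1·2): 0.55 vs {0.19, 0.17, 0.15, 0.15} → pass.
WM (methods 1·3): 0.39 vs {0.14, 0.07, 0.14, 0.03} → pass.
WM (methods 2·3): 0.35 vs {0.12, 0.07, 0.14, 0.06} → pass.
0 of 9 fail.

0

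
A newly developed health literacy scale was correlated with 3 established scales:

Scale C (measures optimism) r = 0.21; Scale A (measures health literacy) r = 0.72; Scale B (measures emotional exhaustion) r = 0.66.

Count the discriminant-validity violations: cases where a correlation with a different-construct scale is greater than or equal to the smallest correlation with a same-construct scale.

0

Convergent (same construct = health literacy): Scale A.
Smallest convergent = 0.72. Discriminant values: 0.21, 0.66; count ≥ 0.72 → 0.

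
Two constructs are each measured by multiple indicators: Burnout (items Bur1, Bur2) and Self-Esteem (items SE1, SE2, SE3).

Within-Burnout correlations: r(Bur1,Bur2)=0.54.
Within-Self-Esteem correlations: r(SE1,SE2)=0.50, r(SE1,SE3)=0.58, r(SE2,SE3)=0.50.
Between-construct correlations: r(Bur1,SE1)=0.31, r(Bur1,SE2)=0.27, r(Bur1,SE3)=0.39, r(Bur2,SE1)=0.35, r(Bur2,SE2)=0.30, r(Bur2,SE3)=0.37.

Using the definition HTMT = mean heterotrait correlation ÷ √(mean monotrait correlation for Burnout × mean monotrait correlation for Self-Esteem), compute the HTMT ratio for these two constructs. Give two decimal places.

Mean heterotrait r = 1.99/6 = 0.3317.
Mean within-Bur = 0.54/1 = 0.5400; mean within-SE = 1.58/3 = 0.5267.
Geometric mean = √(0.5400 × 0.5267) = 0.5333.
HTMT = 0.3317 / 0.5333 = 0.62.

0.62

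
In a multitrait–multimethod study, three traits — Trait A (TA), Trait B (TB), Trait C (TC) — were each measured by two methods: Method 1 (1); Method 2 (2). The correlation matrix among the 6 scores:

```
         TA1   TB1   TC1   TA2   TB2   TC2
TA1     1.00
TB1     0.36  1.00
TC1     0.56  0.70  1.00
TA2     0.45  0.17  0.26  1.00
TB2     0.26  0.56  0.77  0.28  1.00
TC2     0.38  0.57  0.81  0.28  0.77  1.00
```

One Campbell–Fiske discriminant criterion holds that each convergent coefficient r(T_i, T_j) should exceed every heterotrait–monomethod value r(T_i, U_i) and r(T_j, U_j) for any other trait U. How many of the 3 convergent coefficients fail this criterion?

Checking each validity diagonal entry against its comparison values:
TA (methods 1·2): 0.45 vs {0.36, 0.28, 0.56, 0.28} → fail.
TB (methods 1·2): 0.56 vs {0.36, 0.28, 0.70, 0.77} → fail.
TC (methods 1·2): 0.81 vs {0.56, 0.28, 0.70, 0.77} → pass.
2 of 3 fail.

2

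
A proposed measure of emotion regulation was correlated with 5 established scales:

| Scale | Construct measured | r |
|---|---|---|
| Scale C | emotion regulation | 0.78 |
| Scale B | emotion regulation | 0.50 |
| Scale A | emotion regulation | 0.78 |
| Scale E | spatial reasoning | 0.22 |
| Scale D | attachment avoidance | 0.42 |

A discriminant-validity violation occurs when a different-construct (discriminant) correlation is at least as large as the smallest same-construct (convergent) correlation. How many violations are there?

0

Convergent (same construct = emotion regulation): Scale C, Scale B, Scale A.
Smallest convergent = 0.50. Discriminant values: 0.22, 0.42; count ≥ 0.50 → 0.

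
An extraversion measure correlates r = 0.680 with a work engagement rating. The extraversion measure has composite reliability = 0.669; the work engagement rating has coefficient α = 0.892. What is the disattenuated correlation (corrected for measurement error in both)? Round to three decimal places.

r_true = r_obs / √(r_xx · r_yy) = 0.680 / √(0.669 × 0.892) = 0.680 / √0.596748 = 0.680 / 0.7725 ≈ 0.880.

0.880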